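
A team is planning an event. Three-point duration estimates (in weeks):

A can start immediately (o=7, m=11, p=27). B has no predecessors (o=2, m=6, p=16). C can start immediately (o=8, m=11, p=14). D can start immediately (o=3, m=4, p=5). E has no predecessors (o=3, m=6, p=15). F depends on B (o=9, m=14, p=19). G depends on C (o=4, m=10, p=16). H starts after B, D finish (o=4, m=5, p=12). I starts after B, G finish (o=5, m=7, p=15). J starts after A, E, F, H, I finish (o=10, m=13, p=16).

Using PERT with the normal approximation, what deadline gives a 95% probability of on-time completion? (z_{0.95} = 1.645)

46.9 weeks

te_A = (7 + 4·11 + 27)/6 = 78/6 = 13; σ²_A = ((27−7)/6)² = 11.111
te_B = (2 + 4·6 + 16)/6 = 42/6 = 7; σ²_B = ((16−2)/6)² = 5.444
te_C = (8 + 4·11 + 14)/6 = 66/6 = 11; σ²_C = ((14−8)/6)² = 1.000
te_D = (3 + 4·4 + 5)/6 = 24/6 = 4; σ²_D = ((5−3)/6)² = 0.111
te_E = (3 + 4·6 + 15)/6 = 42/6 = 7; σ²_E = ((15−3)/6)² = 4.000
te_F = (9 + 4·14 + 19)/6 = 84/6 = 14; σ²_F = ((19−9)/6)² = 2.778
te_G = (4 + 4·10 + 16)/6 = 60/6 = 10; σ²_G = ((16−4)/6)² = 4.000
te_H = (4 + 4·5 + 12)/6 = 36/6 = 6; σ²_H = ((12−4)/6)² = 1.778
te_I = (5 + 4·7 + 15)/6 = 48/6 = 8; σ²_I = ((15−5)/6)² = 2.778
te_J = (10 + 4·13 + 16)/6 = 78/6 = 13; σ²_J = ((16−10)/6)² = 1.000

Forward pass:
ES_A = 0; EF_A = 13
ES_B = 0; EF_B = 7
ES_C = 0; EF_C = 11
ES_D = 0; EF_D = 4
ES_E = 0; EF_E = 7
ES_F = 7; EF_F = 7+14 = 21
ES_G = 11; EF_G = 11+10 = 21
ES_H = max(EF_B=7, EF_D=4) = 7; EF_H = 7+6 = 13
ES_I = max(EF_B=7, EF_G=21) = 21; EF_I = 21+8 = 29
ES_J = max(EF_A=13, EF_E=7, EF_F=21, EF_H=13, EF_I=29) = 29; EF_J = 29+13 = 42
Expected project duration μ = 42 weeks. Critical path: C → G → I → J.

Variance along critical path = 1.000 + 4.000 + 2.778 + 1.000 = 8.778; σ = 2.963 weeks.
D = μ + z·σ = 42 + 1.645·2.963 = 46.9 weeks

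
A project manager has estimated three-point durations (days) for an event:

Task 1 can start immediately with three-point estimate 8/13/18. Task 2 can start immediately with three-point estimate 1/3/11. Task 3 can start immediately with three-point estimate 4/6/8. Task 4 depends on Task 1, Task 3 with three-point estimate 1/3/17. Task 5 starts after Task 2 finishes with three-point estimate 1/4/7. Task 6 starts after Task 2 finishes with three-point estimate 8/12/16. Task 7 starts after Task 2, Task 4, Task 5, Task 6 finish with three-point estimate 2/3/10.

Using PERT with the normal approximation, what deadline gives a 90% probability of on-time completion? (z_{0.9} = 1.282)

te_Task 1 = (8 + 4·13 + 18)/6 = 78/6 = 13; σ²_Task 1 = ((18−8)/6)² = 2.778
te_Task 2 = (1 + 4·3 + 11)/6 = 24/6 = 4; σ²_Task 2 = ((11−1)/6)² = 2.778
te_Task 3 = (4 + 4·6 + 8)/6 = 36/6 = 6; σ²_Task 3 = ((8−4)/6)² = 0.444
te_Task 4 = (1 + 4·3 + 17)/6 = 30/6 = 5; σ²_Task 4 = ((17−1)/6)² = 7.111
te_Task 5 = (1 + 4·4 + 7)/6 = 24/6 = 4; σ²_Task 5 = ((7−1)/6)² = 1.000
te_Task 6 = (8 + 4·12 + 16)/6 = 72/6 = 12; σ²_Task 6 = ((16−8)/6)² = 1.778
te_Task 7 = (2 + 4·3 + 10)/6 = 24/6 = 4; σ²_Task 7 = ((10−2)/6)² = 1.778

Forward pass:
ES_Task 1 = 0; EF_Task 1 = 13
ES_Task 2 = 0; EF_Task 2 = 4
ES_Task 3 = 0; EF_Task 3 = 6
ES_Task 4 = max(EF_Task 1=13, EF_Task 3=6) = 13; EF_Task 4 = 13+5 = 18
ES_Task 5 = 4; EF_Task 5 = 4+4 = 8
ES_Task 6 = 4; EF_Task 6 = 4+12 = 16
ES_Task 7 = max(EF_Task 2=4, EF_Task 4=18, EF_Task 5=8, EF_Task 6=16) = 18; EF_Task 7 = 18+4 = 22
Expected project duration μ = 22 days. Critical path: Task 1 → Task 4 → Task 7.

Variance along critical path = 2.778 + 7.111 + 1.778 = 11.667; σ = 3.416 days.
D = μ + z·σ = 22 + 1.282·3.416 = 26.4 days

26.4 days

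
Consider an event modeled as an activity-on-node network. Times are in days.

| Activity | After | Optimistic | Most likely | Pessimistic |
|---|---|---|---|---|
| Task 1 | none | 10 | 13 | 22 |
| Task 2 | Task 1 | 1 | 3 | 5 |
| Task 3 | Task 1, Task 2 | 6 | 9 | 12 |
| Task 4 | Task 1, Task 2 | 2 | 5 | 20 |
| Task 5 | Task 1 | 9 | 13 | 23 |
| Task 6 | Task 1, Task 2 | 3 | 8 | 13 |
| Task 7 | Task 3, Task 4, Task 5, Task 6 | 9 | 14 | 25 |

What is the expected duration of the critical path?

43 days

te_Task 1 = (10 + 4·13 + 22)/6 = 84/6 = 14
te_Task 2 = (1 + 4·3 + 5)/6 = 18/6 = 3
te_Task 3 = (6 + 4·9 + 12)/6 = 54/6 = 9
te_Task 4 = (2 + 4·5 + 20)/6 = 42/6 = 7
te_Task 5 = (9 + 4·13 + 23)/6 = 84/6 = 14
te_Task 6 = (3 + 4·8 + 13)/6 = 48/6 = 8
te_Task 7 = (9 + 4·14 + 25)/6 = 90/6 = 15

Forward pass:
ES_Task 1 = 0; EF_Task 1 = 14
ES_Task 2 = 14; EF_Task 2 = 14+3 = 17
ES_Task 3 = max(EF_Task 1=14, EF_Task 2=17) = 17; EF_Task 3 = 17+9 = 26
ES_Task 4 = max(EF_Task 1=14, EF_Task 2=17) = 17; EF_Task 4 = 17+7 = 24
ES_Task 5 = 14; EF_Task 5 = 14+14 = 28
ES_Task 6 = max(EF_Task 1=14, EF_Task 2=17) = 17; EF_Task 6 = 17+8 = 25
ES_Task 7 = max(EF_Task 3=26, EF_Task 4=24, EF_Task 5=28, EF_Task 6=25) = 28; EF_Task 7 = 28+15 = 43
Expected project duration μ = 43 days. Critical path: Task 1 → Task 5 → Task 7.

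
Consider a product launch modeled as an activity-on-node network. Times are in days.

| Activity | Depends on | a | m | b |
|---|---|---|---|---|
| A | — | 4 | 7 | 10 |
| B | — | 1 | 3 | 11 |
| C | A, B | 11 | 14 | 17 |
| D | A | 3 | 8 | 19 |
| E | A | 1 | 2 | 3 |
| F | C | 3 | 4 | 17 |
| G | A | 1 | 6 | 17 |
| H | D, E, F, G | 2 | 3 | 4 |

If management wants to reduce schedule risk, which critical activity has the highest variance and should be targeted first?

te_A = (4 + 4·7 + 10)/6 = 42/6 = 7; σ²_A = ((10−4)/6)² = 1.000
te_B = (1 + 4·3 + 11)/6 = 24/6 = 4; σ²_B = ((11−1)/6)² = 2.778
te_C = (11 + 4·14 + 17)/6 = 84/6 = 14; σ²_C = ((17−11)/6)² = 1.000
te_D = (3 + 4·8 + 19)/6 = 54/6 = 9; σ²_D = ((19−3)/6)² = 7.111
te_E = (1 + 4·2 + 3)/6 = 12/6 = 2; σ²_E = ((3−1)/6)² = 0.111
te_F = (3 + 4·4 + 17)/6 = 36/6 = 6; σ²_F = ((17−3)/6)² = 5.444
te_G = (1 + 4·6 + 17)/6 = 42/6 = 7; σ²_G = ((17−1)/6)² = 7.111
te_H = (2 + 4·3 + 4)/6 = 18/6 = 3; σ²_H = ((4−2)/6)² = 0.111

Forward pass:
ES_A = 0; EF_A = 7
ES_B = 0; EF_B = 4
ES_C = max(EF_A=7, EF_B=4) = 7; EF_C = 7+14 = 21
ES_D = 7; EF_D = 7+9 = 16
ES_E = 7; EF_E = 7+2 = 9
ES_F = 21; EF_F = 21+6 = 27
ES_G = 7; EF_G = 7+7 = 14
ES_H = max(EF_D=16, EF_E=9, EF_F=27, EF_G=14) = 27; EF_H = 27+3 = 30
Expected project duration μ = 30 days. Critical path: A → C → F → H.

Variances on critical path: σ²_A=1.000, σ²_C=1.000, σ²_F=5.444, σ²_H=0.111.
Largest is σ²_F = 5.444.

F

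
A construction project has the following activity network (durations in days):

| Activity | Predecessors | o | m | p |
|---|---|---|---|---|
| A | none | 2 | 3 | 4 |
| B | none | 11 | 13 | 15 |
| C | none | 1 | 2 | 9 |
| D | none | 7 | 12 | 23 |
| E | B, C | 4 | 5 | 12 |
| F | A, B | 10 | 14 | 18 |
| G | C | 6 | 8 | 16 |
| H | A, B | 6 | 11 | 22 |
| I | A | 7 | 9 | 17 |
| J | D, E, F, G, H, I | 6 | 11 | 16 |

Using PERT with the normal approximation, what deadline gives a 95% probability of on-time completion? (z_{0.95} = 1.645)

te_A = (2 + 4·3 + 4)/6 = 18/6 = 3; σ²_A = ((4−2)/6)² = 0.111
te_B = (11 + 4·13 + 15)/6 = 78/6 = 13; σ²_B = ((15−11)/6)² = 0.444
te_C = (1 + 4·2 + 9)/6 = 18/6 = 3; σ²_C = ((9−1)/6)² = 1.778
te_D = (7 + 4·12 + 23)/6 = 78/6 = 13; σ²_D = ((23−7)/6)² = 7.111
te_E = (4 + 4·5 + 12)/6 = 36/6 = 6; σ²_E = ((12−4)/6)² = 1.778
te_F = (10 + 4·14 + 18)/6 = 84/6 = 14; σ²_F = ((18−10)/6)² = 1.778
te_G = (6 + 4·8 + 16)/6 = 54/6 = 9; σ²_G = ((16−6)/6)² = 2.778
te_H = (6 + 4·11 + 22)/6 = 72/6 = 12; σ²_H = ((22−6)/6)² = 7.111
te_I = (7 + 4·9 + 17)/6 = 60/6 = 10; σ²_I = ((17−7)/6)² = 2.778
te_J = (6 + 4·11 + 16)/6 = 66/6 = 11; σ²_J = ((16−6)/6)² = 2.778

Forward pass:
ES_A = 0; EF_A = 3
ES_B = 0; EF_B = 13
ES_C = 0; EF_C = 3
ES_D = 0; EF_D = 13
ES_E = max(EF_B=13, EF_C=3) = 13; EF_E = 13+6 = 19
ES_F = max(EF_A=3, EF_B=13) = 13; EF_F = 13+14 = 27
ES_G = 3; EF_G = 3+9 = 12
ES_H = max(EF_A=3, EF_B=13) = 13; EF_H = 13+12 = 25
ES_I = 3; EF_I = 3+10 = 13
ES_J = max(EF_D=13, EF_E=19, EF_F=27, EF_G=12, EF_H=25, EF_I=13) = 27; EF_J = 27+11 = 38
Expected project duration μ = 38 days. Critical path: B → F → J.

Variance along critical path = 0.444 + 1.778 + 2.778 = 5.000; σ = 2.236 days.
D = μ + z·σ = 38 + 1.645·2.236 = 41.7 days

41.7 days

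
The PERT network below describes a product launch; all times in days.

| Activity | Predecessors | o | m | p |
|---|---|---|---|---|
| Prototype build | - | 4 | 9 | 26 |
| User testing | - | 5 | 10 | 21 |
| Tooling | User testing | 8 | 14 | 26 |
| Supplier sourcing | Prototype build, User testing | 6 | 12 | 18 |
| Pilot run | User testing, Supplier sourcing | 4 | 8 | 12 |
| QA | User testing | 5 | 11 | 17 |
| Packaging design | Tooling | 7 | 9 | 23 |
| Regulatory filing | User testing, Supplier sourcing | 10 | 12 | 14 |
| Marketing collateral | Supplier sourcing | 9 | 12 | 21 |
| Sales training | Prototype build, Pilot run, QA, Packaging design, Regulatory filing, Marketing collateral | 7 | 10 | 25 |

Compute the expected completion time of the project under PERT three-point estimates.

te_Prototype build = (4 + 4·9 + 26)/6 = 66/6 = 11
te_User testing = (5 + 4·10 + 21)/6 = 66/6 = 11
te_Tooling = (8 + 4·14 + 26)/6 = 90/6 = 15
te_Supplier sourcing = (6 + 4·12 + 18)/6 = 72/6 = 12
te_Pilot run = (4 + 4·8 + 12)/6 = 48/6 = 8
te_QA = (5 + 4·11 + 17)/6 = 66/6 = 11
te_Packaging design = (7 + 4·9 + 23)/6 = 66/6 = 11
te_Regulatory filing = (10 + 4·12 + 14)/6 = 72/6 = 12
te_Marketing collateral = (9 + 4·12 + 21)/6 = 78/6 = 13
te_Sales training = (7 + 4·10 + 25)/6 = 72/6 = 12

Forward pass:
ES_Prototype build = 0; EF_Prototype build = 11
ES_User testing = 0; EF_User testing = 11
ES_Tooling = 11; EF_Tooling = 11+15 = 26
ES_Supplier sourcing = max(EF_Prototype build=11, EF_User testing=11) = 11; EF_Supplier sourcing = 11+12 = 23
ES_Pilot run = max(EF_User testing=11, EF_Supplier sourcing=23) = 23; EF_Pilot run = 23+8 = 31
ES_QA = 11; EF_QA = 11+11 = 22
ES_Packaging design = 26; EF_Packaging design = 26+11 = 37
ES_Regulatory filing = max(EF_User testing=11, EF_Supplier sourcing=23) = 23; EF_Regulatory filing = 23+12 = 35
ES_Marketing collateral = 23; EF_Marketing collateral = 23+13 = 36
ES_Sales training = max(EF_Prototype build=11, EF_Pilot run=31, EF_QA=22, EF_Packaging design=37, EF_Regulatory filing=35, EF_Marketing collateral=36) = 37; EF_Sales training = 37+12 = 49
Expected project duration μ = 49 days. Critical path: User testing → Tooling → Packaging design → Sales training.

49 days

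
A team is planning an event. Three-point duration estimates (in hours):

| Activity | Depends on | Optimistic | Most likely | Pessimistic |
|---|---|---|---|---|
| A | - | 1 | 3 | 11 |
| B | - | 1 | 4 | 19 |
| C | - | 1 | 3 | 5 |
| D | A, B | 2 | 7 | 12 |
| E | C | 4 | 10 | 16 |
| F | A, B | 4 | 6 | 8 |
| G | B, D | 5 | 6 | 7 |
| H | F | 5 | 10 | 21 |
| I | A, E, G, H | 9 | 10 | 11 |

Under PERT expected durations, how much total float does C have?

te_A = (1 + 4·3 + 11)/6 = 24/6 = 4
te_B = (1 + 4·4 + 19)/6 = 36/6 = 6
te_C = (1 + 4·3 + 5)/6 = 18/6 = 3
te_D = (2 + 4·7 + 12)/6 = 42/6 = 7
te_E = (4 + 4·10 + 16)/6 = 60/6 = 10
te_F = (4 + 4·6 + 8)/6 = 36/6 = 6
te_G = (5 + 4·6 + 7)/6 = 36/6 = 6
te_H = (5 + 4·10 + 21)/6 = 66/6 = 11
te_I = (9 + 4·10 + 11)/6 = 60/6 = 10

Forward pass:
ES_A = 0; EF_A = 4
ES_B = 0; EF_B = 6
ES_C = 0; EF_C = 3
ES_D = max(EF_A=4, EF_B=6) = 6; EF_D = 6+7 = 13
ES_E = 3; EF_E = 3+10 = 13
ES_F = max(EF_A=4, EF_B=6) = 6; EF_F = 6+6 = 12
ES_G = max(EF_B=6, EF_D=13) = 13; EF_G = 13+6 = 19
ES_H = 12; EF_H = 12+11 = 23
ES_I = max(EF_A=4, EF_E=13, EF_G=19, EF_H=23) = 23; EF_I = 23+10 = 33
Expected project duration μ = 33 hours. Critical path: B → F → H → I.

Backward pass:
LF_I = 33; LS_I = 33−10 = 23
LF_H = LS_I = 23; LS_H = 23−11 = 12
LF_G = LS_I = 23; LS_G = 23−6 = 17
LF_F = LS_H = 12; LS_F = 12−6 = 6
LF_E = LS_I = 23; LS_E = 23−10 = 13
LF_D = LS_G = 17; LS_D = 17−7 = 10
LF_C = LS_E = 13; LS_C = 13−3 = 10
LF_B = min(LS_D=10, LS_F=6, LS_G=17) = 6; LS_B = 6−6 = 0
LF_A = min(LS_D=10, LS_F=6, LS_I=23) = 6; LS_A = 6−4 = 2
Slack_C = LS_C − ES_C = 10 − 0 = 10

10 hours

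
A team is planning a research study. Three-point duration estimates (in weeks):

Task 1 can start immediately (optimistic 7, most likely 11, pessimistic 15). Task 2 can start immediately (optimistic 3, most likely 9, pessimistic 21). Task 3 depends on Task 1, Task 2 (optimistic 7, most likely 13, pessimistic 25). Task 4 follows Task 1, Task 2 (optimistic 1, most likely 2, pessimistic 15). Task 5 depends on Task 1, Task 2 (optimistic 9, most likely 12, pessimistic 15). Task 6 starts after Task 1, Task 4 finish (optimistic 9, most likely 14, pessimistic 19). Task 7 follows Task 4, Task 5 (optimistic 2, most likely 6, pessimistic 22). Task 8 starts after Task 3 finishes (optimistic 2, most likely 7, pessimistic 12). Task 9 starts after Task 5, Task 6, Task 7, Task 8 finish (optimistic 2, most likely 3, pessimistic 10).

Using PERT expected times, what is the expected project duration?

te_Task 1 = (7 + 4·11 + 15)/6 = 66/6 = 11
te_Task 2 = (3 + 4·9 + 21)/6 = 60/6 = 10
te_Task 3 = (7 + 4·13 + 25)/6 = 84/6 = 14
te_Task 4 = (1 + 4·2 + 15)/6 = 24/6 = 4
te_Task 5 = (9 + 4·12 + 15)/6 = 72/6 = 12
te_Task 6 = (9 + 4·14 + 19)/6 = 84/6 = 14
te_Task 7 = (2 + 4·6 + 22)/6 = 48/6 = 8
te_Task 8 = (2 + 4·7 + 12)/6 = 42/6 = 7
te_Task 9 = (2 + 4·3 + 10)/6 = 24/6 = 4

Forward pass:
ES_Task 1 = 0; EF_Task 1 = 11
ES_Task 2 = 0; EF_Task 2 = 10
ES_Task 3 = max(EF_Task 1=11, EF_Task 2=10) = 11; EF_Task 3 = 11+14 = 25
ES_Task 4 = max(EF_Task 1=11, EF_Task 2=10) = 11; EF_Task 4 = 11+4 = 15
ES_Task 5 = max(EF_Task 1=11, EF_Task 2=10) = 11; EF_Task 5 = 11+12 = 23
ES_Task 6 = max(EF_Task 1=11, EF_Task 4=15) = 15; EF_Task 6 = 15+14 = 29
ES_Task 7 = max(EF_Task 4=15, EF_Task 5=23) = 23; EF_Task 7 = 23+8 = 31
ES_Task 8 = 25; EF_Task 8 = 25+7 = 32
ES_Task 9 = max(EF_Task 5=23, EF_Task 6=29, EF_Task 7=31, EF_Task 8=32) = 32; EF_Task 9 = 32+4 = 36
Expected project duration μ = 36 weeks. Critical path: Task 1 → Task 3 → Task 8 → Task 9.

36 weeks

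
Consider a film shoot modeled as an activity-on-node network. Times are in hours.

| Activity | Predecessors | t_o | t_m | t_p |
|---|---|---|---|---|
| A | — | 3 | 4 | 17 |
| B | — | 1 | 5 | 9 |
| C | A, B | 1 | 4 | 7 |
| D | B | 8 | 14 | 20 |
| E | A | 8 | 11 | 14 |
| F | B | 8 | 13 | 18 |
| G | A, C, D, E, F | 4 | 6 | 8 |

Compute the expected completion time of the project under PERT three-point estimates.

25 hours

te_A = (3 + 4·4 + 17)/6 = 36/6 = 6
te_B = (1 + 4·5 + 9)/6 = 30/6 = 5
te_C = (1 + 4·4 + 7)/6 = 24/6 = 4
te_D = (8 + 4·14 + 20)/6 = 84/6 = 14
te_E = (8 + 4·11 + 14)/6 = 66/6 = 11
te_F = (8 + 4·13 + 18)/6 = 78/6 = 13
te_G = (4 + 4·6 + 8)/6 = 36/6 = 6

Forward pass:
ES_A = 0; EF_A = 6
ES_B = 0; EF_B = 5
ES_C = max(EF_A=6, EF_B=5) = 6; EF_C = 6+4 = 10
ES_D = 5; EF_D = 5+14 = 19
ES_E = 6; EF_E = 6+11 = 17
ES_F = 5; EF_F = 5+13 = 18
ES_G = max(EF_A=6, EF_C=10, EF_D=19, EF_E=17, EF_F=18) = 19; EF_G = 19+6 = 25
Expected project duration μ = 25 hours. Critical path: B → D → G.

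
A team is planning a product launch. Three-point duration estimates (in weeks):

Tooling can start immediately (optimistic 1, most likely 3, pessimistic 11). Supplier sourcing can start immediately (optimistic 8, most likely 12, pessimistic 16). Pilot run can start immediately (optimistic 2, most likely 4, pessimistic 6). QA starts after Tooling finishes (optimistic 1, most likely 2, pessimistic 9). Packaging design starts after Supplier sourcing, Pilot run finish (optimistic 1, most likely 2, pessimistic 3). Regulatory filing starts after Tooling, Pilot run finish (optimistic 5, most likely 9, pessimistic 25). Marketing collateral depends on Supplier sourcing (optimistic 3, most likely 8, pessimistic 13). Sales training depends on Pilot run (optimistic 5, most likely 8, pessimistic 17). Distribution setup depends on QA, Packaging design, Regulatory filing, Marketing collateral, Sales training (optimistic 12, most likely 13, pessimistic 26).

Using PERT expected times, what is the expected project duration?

te_Tooling = (1 + 4·3 + 11)/6 = 24/6 = 4
te_Supplier sourcing = (8 + 4·12 + 16)/6 = 72/6 = 12
te_Pilot run = (2 + 4·4 + 6)/6 = 24/6 = 4
te_QA = (1 + 4·2 + 9)/6 = 18/6 = 3
te_Packaging design = (1 + 4·2 + 3)/6 = 12/6 = 2
te_Regulatory filing = (5 + 4·9 + 25)/6 = 66/6 = 11
te_Marketing collateral = (3 + 4·8 + 13)/6 = 48/6 = 8
te_Sales training = (5 + 4·8 + 17)/6 = 54/6 = 9
te_Distribution setup = (12 + 4·13 + 26)/6 = 90/6 = 15

Forward pass:
ES_Tooling = 0; EF_Tooling = 4
ES_Supplier sourcing = 0; EF_Supplier sourcing = 12
ES_Pilot run = 0; EF_Pilot run = 4
ES_QA = 4; EF_QA = 4+3 = 7
ES_Packaging design = max(EF_Supplier sourcing=12, EF_Pilot run=4) = 12; EF_Packaging design = 12+2 = 14
ES_Regulatory filing = max(EF_Tooling=4, EF_Pilot run=4) = 4; EF_Regulatory filing = 4+11 = 15
ES_Marketing collateral = 12; EF_Marketing collateral = 12+8 = 20
ES_Sales training = 4; EF_Sales training = 4+9 = 13
ES_Distribution setup = max(EF_QA=7, EF_Packaging design=14, EF_Regulatory filing=15, EF_Marketing collateral=20, EF_Sales training=13) = 20; EF_Distribution setup = 20+15 = 35
Expected project duration μ = 35 weeks. Critical path: Supplier sourcing → Marketing collateral → Distribution setup.

35 weeks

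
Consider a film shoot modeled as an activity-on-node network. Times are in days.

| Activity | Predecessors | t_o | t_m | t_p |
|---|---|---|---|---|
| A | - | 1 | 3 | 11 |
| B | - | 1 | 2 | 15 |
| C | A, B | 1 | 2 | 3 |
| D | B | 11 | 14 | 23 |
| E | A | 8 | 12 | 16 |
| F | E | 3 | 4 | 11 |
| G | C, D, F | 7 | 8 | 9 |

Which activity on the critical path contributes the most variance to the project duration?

A

te_A = (1 + 4·3 + 11)/6 = 24/6 = 4; σ²_A = ((11−1)/6)² = 2.778
te_B = (1 + 4·2 + 15)/6 = 24/6 = 4; σ²_B = ((15−1)/6)² = 5.444
te_C = (1 + 4·2 + 3)/6 = 12/6 = 2; σ²_C = ((3−1)/6)² = 0.111
te_D = (11 + 4·14 + 23)/6 = 90/6 = 15; σ²_D = ((23−11)/6)² = 4.000
te_E = (8 + 4·12 + 16)/6 = 72/6 = 12; σ²_E = ((16−8)/6)² = 1.778
te_F = (3 + 4·4 + 11)/6 = 30/6 = 5; σ²_F = ((11−3)/6)² = 1.778
te_G = (7 + 4·8 + 9)/6 = 48/6 = 8; σ²_G = ((9−7)/6)² = 0.111

Forward pass:
ES_A = 0; EF_A = 4
ES_B = 0; EF_B = 4
ES_C = max(EF_A=4, EF_B=4) = 4; EF_C = 4+2 = 6
ES_D = 4; EF_D = 4+15 = 19
ES_E = 4; EF_E = 4+12 = 16
ES_F = 16; EF_F = 16+5 = 21
ES_G = max(EF_C=6, EF_D=19, EF_F=21) = 21; EF_G = 21+8 = 29
Expected project duration μ = 29 days. Critical path: A → E → F → G.

Variances on critical path: σ²_A=2.778, σ²_E=1.778, σ²_F=1.778, σ²_G=0.111.
Largest is σ²_A = 2.778.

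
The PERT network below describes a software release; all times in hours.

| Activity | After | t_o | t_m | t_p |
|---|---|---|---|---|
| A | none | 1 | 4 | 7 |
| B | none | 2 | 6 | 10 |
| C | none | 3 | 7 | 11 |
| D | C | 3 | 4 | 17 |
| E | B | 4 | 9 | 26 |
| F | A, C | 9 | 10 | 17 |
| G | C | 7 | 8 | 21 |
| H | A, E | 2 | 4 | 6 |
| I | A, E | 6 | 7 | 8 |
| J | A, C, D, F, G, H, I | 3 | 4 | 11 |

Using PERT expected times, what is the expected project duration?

29 hours

te_A = (1 + 4·4 + 7)/6 = 24/6 = 4
te_B = (2 + 4·6 + 10)/6 = 36/6 = 6
te_C = (3 + 4·7 + 11)/6 = 42/6 = 7
te_D = (3 + 4·4 + 17)/6 = 36/6 = 6
te_E = (4 + 4·9 + 26)/6 = 66/6 = 11
te_F = (9 + 4·10 + 17)/6 = 66/6 = 11
te_G = (7 + 4·8 + 21)/6 = 60/6 = 10
te_H = (2 + 4·4 + 6)/6 = 24/6 = 4
te_I = (6 + 4·7 + 8)/6 = 42/6 = 7
te_J = (3 + 4·4 + 11)/6 = 30/6 = 5

Forward pass:
ES_A = 0; EF_A = 4
ES_B = 0; EF_B = 6
ES_C = 0; EF_C = 7
ES_D = 7; EF_D = 7+6 = 13
ES_E = 6; EF_E = 6+11 = 17
ES_F = max(EF_A=4, EF_C=7) = 7; EF_F = 7+11 = 18
ES_G = 7; EF_G = 7+10 = 17
ES_H = max(EF_A=4, EF_E=17) = 17; EF_H = 17+4 = 21
ES_I = max(EF_A=4, EF_E=17) = 17; EF_I = 17+7 = 24
ES_J = max(EF_A=4, EF_C=7, EF_D=13, EF_F=18, EF_G=17, EF_H=21, EF_I=24) = 24; EF_J = 24+5 = 29
Expected project duration μ = 29 hours. Critical path: B → E → I → J.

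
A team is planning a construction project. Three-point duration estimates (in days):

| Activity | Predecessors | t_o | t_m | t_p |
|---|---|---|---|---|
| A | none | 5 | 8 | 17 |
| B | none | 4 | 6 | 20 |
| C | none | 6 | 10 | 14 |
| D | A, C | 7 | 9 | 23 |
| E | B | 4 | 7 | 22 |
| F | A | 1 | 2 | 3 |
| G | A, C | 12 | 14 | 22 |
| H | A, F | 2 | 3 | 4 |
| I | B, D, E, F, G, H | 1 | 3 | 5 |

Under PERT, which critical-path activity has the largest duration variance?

G

te_A = (5 + 4·8 + 17)/6 = 54/6 = 9; σ²_A = ((17−5)/6)² = 4.000
te_B = (4 + 4·6 + 20)/6 = 48/6 = 8; σ²_B = ((20−4)/6)² = 7.111
te_C = (6 + 4·10 + 14)/6 = 60/6 = 10; σ²_C = ((14−6)/6)² = 1.778
te_D = (7 + 4·9 + 23)/6 = 66/6 = 11; σ²_D = ((23−7)/6)² = 7.111
te_E = (4 + 4·7 + 22)/6 = 54/6 = 9; σ²_E = ((22−4)/6)² = 9.000
te_F = (1 + 4·2 + 3)/6 = 12/6 = 2; σ²_F = ((3−1)/6)² = 0.111
te_G = (12 + 4·14 + 22)/6 = 90/6 = 15; σ²_G = ((22−12)/6)² = 2.778
te_H = (2 + 4·3 + 4)/6 = 18/6 = 3; σ²_H = ((4−2)/6)² = 0.111
te_I = (1 + 4·3 + 5)/6 = 18/6 = 3; σ²_I = ((5−1)/6)² = 0.444

Forward pass:
ES_A = 0; EF_A = 9
ES_B = 0; EF_B = 8
ES_C = 0; EF_C = 10
ES_D = max(EF_A=9, EF_C=10) = 10; EF_D = 10+11 = 21
ES_E = 8; EF_E = 8+9 = 17
ES_F = 9; EF_F = 9+2 = 11
ES_G = max(EF_A=9, EF_C=10) = 10; EF_G = 10+15 = 25
ES_H = max(EF_A=9, EF_F=11) = 11; EF_H = 11+3 = 14
ES_I = max(EF_B=8, EF_D=21, EF_E=17, EF_F=11, EF_G=25, EF_H=14) = 25; EF_I = 25+3 = 28
Expected project duration μ = 28 days. Critical path: C → G → I.

Variances on critical path: σ²_C=1.778, σ²_G=2.778, σ²_I=0.444.
Largest is σ²_G = 2.778.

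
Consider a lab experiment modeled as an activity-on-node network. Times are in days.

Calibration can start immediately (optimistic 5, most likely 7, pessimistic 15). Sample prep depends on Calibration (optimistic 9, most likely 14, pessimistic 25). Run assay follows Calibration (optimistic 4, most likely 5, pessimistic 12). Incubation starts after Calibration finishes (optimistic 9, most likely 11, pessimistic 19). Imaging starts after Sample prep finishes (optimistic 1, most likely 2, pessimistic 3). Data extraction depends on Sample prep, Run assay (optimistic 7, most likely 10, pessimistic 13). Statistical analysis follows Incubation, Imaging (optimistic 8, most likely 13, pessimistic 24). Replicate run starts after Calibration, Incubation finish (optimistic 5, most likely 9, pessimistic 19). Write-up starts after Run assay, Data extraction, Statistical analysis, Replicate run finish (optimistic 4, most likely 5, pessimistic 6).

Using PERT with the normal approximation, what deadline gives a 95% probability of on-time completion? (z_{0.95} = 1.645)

50.8 days

te_Calibration = (5 + 4·7 + 15)/6 = 48/6 = 8; σ²_Calibration = ((15−5)/6)² = 2.778
te_Sample prep = (9 + 4·14 + 25)/6 = 90/6 = 15; σ²_Sample prep = ((25−9)/6)² = 7.111
te_Run assay = (4 + 4·5 + 12)/6 = 36/6 = 6; σ²_Run assay = ((12−4)/6)² = 1.778
te_Incubation = (9 + 4·11 + 19)/6 = 72/6 = 12; σ²_Incubation = ((19−9)/6)² = 2.778
te_Imaging = (1 + 4·2 + 3)/6 = 12/6 = 2; σ²_Imaging = ((3−1)/6)² = 0.111
te_Data extraction = (7 + 4·10 + 13)/6 = 60/6 = 10; σ²_Data extraction = ((13−7)/6)² = 1.000
te_Statistical analysis = (8 + 4·13 + 24)/6 = 84/6 = 14; σ²_Statistical analysis = ((24−8)/6)² = 7.111
te_Replicate run = (5 + 4·9 + 19)/6 = 60/6 = 10; σ²_Replicate run = ((19−5)/6)² = 5.444
te_Write-up = (4 + 4·5 + 6)/6 = 30/6 = 5; σ²_Write-up = ((6−4)/6)² = 0.111

Forward pass:
ES_Calibration = 0; EF_Calibration = 8
ES_Sample prep = 8; EF_Sample prep = 8+15 = 23
ES_Run assay = 8; EF_Run assay = 8+6 = 14
ES_Incubation = 8; EF_Incubation = 8+12 = 20
ES_Imaging = 23; EF_Imaging = 23+2 = 25
ES_Data extraction = max(EF_Sample prep=23, EF_Run assay=14) = 23; EF_Data extraction = 23+10 = 33
ES_Statistical analysis = max(EF_Incubation=20, EF_Imaging=25) = 25; EF_Statistical analysis = 25+14 = 39
ES_Replicate run = max(EF_Calibration=8, EF_Incubation=20) = 20; EF_Replicate run = 20+10 = 30
ES_Write-up = max(EF_Run assay=14, EF_Data extraction=33, EF_Statistical analysis=39, EF_Replicate run=30) = 39; EF_Write-up = 39+5 = 44
Expected project duration μ = 44 days. Critical path: Calibration → Sample prep → Imaging → Statistical analysis → Write-up.

Variance along critical path = 2.778 + 7.111 + 0.111 + 7.111 + 0.111 = 17.222; σ = 4.150 days.
D = μ + z·σ = 44 + 1.645·4.150 = 50.8 days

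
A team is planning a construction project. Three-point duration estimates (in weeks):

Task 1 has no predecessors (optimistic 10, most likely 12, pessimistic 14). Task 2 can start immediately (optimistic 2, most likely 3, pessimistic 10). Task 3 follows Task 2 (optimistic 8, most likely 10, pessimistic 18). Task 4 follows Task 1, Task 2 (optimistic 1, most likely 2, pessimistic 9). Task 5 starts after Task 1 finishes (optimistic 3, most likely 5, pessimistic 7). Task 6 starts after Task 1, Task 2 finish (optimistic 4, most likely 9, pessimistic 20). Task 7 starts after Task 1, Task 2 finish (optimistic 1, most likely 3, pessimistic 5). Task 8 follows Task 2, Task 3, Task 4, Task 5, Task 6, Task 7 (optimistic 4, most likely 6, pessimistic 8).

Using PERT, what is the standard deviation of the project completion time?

2.83 weeks

te_Task 1 = (10 + 4·12 + 14)/6 = 72/6 = 12; σ²_Task 1 = ((14−10)/6)² = 0.444
te_Task 2 = (2 + 4·3 + 10)/6 = 24/6 = 4; σ²_Task 2 = ((10−2)/6)² = 1.778
te_Task 3 = (8 + 4·10 + 18)/6 = 66/6 = 11; σ²_Task 3 = ((18−8)/6)² = 2.778
te_Task 4 = (1 + 4·2 + 9)/6 = 18/6 = 3; σ²_Task 4 = ((9−1)/6)² = 1.778
te_Task 5 = (3 + 4·5 + 7)/6 = 30/6 = 5; σ²_Task 5 = ((7−3)/6)² = 0.444
te_Task 6 = (4 + 4·9 + 20)/6 = 60/6 = 10; σ²_Task 6 = ((20−4)/6)² = 7.111
te_Task 7 = (1 + 4·3 + 5)/6 = 18/6 = 3; σ²_Task 7 = ((5−1)/6)² = 0.444
te_Task 8 = (4 + 4·6 + 8)/6 = 36/6 = 6; σ²_Task 8 = ((8−4)/6)² = 0.444

Forward pass:
ES_Task 1 = 0; EF_Task 1 = 12
ES_Task 2 = 0; EF_Task 2 = 4
ES_Task 3 = 4; EF_Task 3 = 4+11 = 15
ES_Task 4 = max(EF_Task 1=12, EF_Task 2=4) = 12; EF_Task 4 = 12+3 = 15
ES_Task 5 = 12; EF_Task 5 = 12+5 = 17
ES_Task 6 = max(EF_Task 1=12, EF_Task 2=4) = 12; EF_Task 6 = 12+10 = 22
ES_Task 7 = max(EF_Task 1=12, EF_Task 2=4) = 12; EF_Task 7 = 12+3 = 15
ES_Task 8 = max(EF_Task 2=4, EF_Task 3=15, EF_Task 4=15, EF_Task 5=17, EF_Task 6=22, EF_Task 7=15) = 22; EF_Task 8 = 22+6 = 28
Expected project duration μ = 28 weeks. Critical path: Task 1 → Task 6 → Task 8.

Variance along critical path = 0.444 + 7.111 + 0.444 = 8.000
σ = √8.000 = 2.828 weeks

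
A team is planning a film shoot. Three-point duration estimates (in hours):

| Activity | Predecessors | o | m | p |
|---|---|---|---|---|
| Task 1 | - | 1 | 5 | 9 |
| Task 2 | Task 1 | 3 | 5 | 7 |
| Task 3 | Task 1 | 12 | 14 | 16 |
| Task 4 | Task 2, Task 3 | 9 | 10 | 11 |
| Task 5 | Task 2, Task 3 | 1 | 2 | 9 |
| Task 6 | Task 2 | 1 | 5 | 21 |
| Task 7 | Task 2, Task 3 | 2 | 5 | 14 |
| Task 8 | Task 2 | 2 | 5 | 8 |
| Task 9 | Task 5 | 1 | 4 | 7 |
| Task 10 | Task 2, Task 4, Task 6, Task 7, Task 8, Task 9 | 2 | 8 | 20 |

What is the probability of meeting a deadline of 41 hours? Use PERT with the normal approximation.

te_Task 1 = (1 + 4·5 + 9)/6 = 30/6 = 5; σ²_Task 1 = ((9−1)/6)² = 1.778
te_Task 2 = (3 + 4·5 + 7)/6 = 30/6 = 5; σ²_Task 2 = ((7−3)/6)² = 0.444
te_Task 3 = (12 + 4·14 + 16)/6 = 84/6 = 14; σ²_Task 3 = ((16−12)/6)² = 0.444
te_Task 4 = (9 + 4·10 + 11)/6 = 60/6 = 10; σ²_Task 4 = ((11−9)/6)² = 0.111
te_Task 5 = (1 + 4·2 + 9)/6 = 18/6 = 3; σ²_Task 5 = ((9−1)/6)² = 1.778
te_Task 6 = (1 + 4·5 + 21)/6 = 42/6 = 7; σ²_Task 6 = ((21−1)/6)² = 11.111
te_Task 7 = (2 + 4·5 + 14)/6 = 36/6 = 6; σ²_Task 7 = ((14−2)/6)² = 4.000
te_Task 8 = (2 + 4·5 + 8)/6 = 30/6 = 5; σ²_Task 8 = ((8−2)/6)² = 1.000
te_Task 9 = (1 + 4·4 + 7)/6 = 24/6 = 4; σ²_Task 9 = ((7−1)/6)² = 1.000
te_Task 10 = (2 + 4·8 + 20)/6 = 54/6 = 9; σ²_Task 10 = ((20−2)/6)² = 9.000

Forward pass:
ES_Task 1 = 0; EF_Task 1 = 5
ES_Task 2 = 5; EF_Task 2 = 5+5 = 10
ES_Task 3 = 5; EF_Task 3 = 5+14 = 19
ES_Task 4 = max(EF_Task 2=10, EF_Task 3=19) = 19; EF_Task 4 = 19+10 = 29
ES_Task 5 = max(EF_Task 2=10, EF_Task 3=19) = 19; EF_Task 5 = 19+3 = 22
ES_Task 6 = 10; EF_Task 6 = 10+7 = 17
ES_Task 7 = max(EF_Task 2=10, EF_Task 3=19) = 19; EF_Task 7 = 19+6 = 25
ES_Task 8 = 10; EF_Task 8 = 10+5 = 15
ES_Task 9 = 22; EF_Task 9 = 22+4 = 26
ES_Task 10 = max(EF_Task 2=10, EF_Task 4=29, EF_Task 6=17, EF_Task 7=25, EF_Task 8=15, EF_Task 9=26) = 29; EF_Task 10 = 29+9 = 38
Expected project duration μ = 38 hours. Critical path: Task 1 → Task 3 → Task 4 → Task 10.

Variance along critical path = 1.778 + 0.444 + 0.111 + 9.000 = 11.333; σ = √11.333 = 3.367 hours.
Z = (41 − 38) / 3.367 = 0.891
P(T ≤ 41) = Φ(0.891) ≈ 0.814

0.814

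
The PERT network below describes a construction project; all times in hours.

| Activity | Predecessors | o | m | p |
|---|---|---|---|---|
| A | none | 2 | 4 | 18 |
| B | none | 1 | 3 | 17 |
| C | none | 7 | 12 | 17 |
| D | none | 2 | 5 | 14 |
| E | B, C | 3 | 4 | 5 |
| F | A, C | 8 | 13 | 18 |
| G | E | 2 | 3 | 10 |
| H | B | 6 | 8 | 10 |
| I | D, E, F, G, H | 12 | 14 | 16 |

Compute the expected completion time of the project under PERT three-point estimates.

te_A = (2 + 4·4 + 18)/6 = 36/6 = 6
te_B = (1 + 4·3 + 17)/6 = 30/6 = 5
te_C = (7 + 4·12 + 17)/6 = 72/6 = 12
te_D = (2 + 4·5 + 14)/6 = 36/6 = 6
te_E = (3 + 4·4 + 5)/6 = 24/6 = 4
te_F = (8 + 4·13 + 18)/6 = 78/6 = 13
te_G = (2 + 4·3 + 10)/6 = 24/6 = 4
te_H = (6 + 4·8 + 10)/6 = 48/6 = 8
te_I = (12 + 4·14 + 16)/6 = 84/6 = 14

Forward pass:
ES_A = 0; EF_A = 6
ES_B = 0; EF_B = 5
ES_C = 0; EF_C = 12
ES_D = 0; EF_D = 6
ES_E = max(EF_B=5, EF_C=12) = 12; EF_E = 12+4 = 16
ES_F = max(EF_A=6, EF_C=12) = 12; EF_F = 12+13 = 25
ES_G = 16; EF_G = 16+4 = 20
ES_H = 5; EF_H = 5+8 = 13
ES_I = max(EF_D=6, EF_E=16, EF_F=25, EF_G=20, EF_H=13) = 25; EF_I = 25+14 = 39
Expected project duration μ = 39 hours. Critical path: C → F → I.

39 hours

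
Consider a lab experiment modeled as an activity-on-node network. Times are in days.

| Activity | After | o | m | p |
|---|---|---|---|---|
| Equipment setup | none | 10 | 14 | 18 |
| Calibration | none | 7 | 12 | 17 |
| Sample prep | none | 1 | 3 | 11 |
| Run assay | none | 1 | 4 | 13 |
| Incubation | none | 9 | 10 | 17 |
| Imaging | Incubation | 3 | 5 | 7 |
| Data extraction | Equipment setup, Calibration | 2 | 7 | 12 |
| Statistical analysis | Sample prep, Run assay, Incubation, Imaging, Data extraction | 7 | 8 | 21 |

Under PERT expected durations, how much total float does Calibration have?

te_Equipment setup = (10 + 4·14 + 18)/6 = 84/6 = 14
te_Calibration = (7 + 4·12 + 17)/6 = 72/6 = 12
te_Sample prep = (1 + 4·3 + 11)/6 = 24/6 = 4
te_Run assay = (1 + 4·4 + 13)/6 = 30/6 = 5
te_Incubation = (9 + 4·10 + 17)/6 = 66/6 = 11
te_Imaging = (3 + 4·5 + 7)/6 = 30/6 = 5
te_Data extraction = (2 + 4·7 + 12)/6 = 42/6 = 7
te_Statistical analysis = (7 + 4·8 + 21)/6 = 60/6 = 10

Forward pass:
ES_Equipment setup = 0; EF_Equipment setup = 14
ES_Calibration = 0; EF_Calibration = 12
ES_Sample prep = 0; EF_Sample prep = 4
ES_Run assay = 0; EF_Run assay = 5
ES_Incubation = 0; EF_Incubation = 11
ES_Imaging = 11; EF_Imaging = 11+5 = 16
ES_Data extraction = max(EF_Equipment setup=14, EF_Calibration=12) = 14; EF_Data extraction = 14+7 = 21
ES_Statistical analysis = max(EF_Sample prep=4, EF_Run assay=5, EF_Incubation=11, EF_Imaging=16, EF_Data extraction=21) = 21; EF_Statistical analysis = 21+10 = 31
Expected project duration μ = 31 days. Critical path: Equipment setup → Data extraction → Statistical analysis.

Backward pass:
LF_Statistical analysis = 31; LS_Statistical analysis = 31−10 = 21
LF_Data extraction = LS_Statistical analysis = 21; LS_Data extraction = 21−7 = 14
LF_Imaging = LS_Statistical analysis = 21; LS_Imaging = 21−5 = 16
LF_Incubation = min(LS_Imaging=16, LS_Statistical analysis=21) = 16; LS_Incubation = 16−11 = 5
LF_Run assay = LS_Statistical analysis = 21; LS_Run assay = 21−5 = 16
LF_Sample prep = LS_Statistical analysis = 21; LS_Sample prep = 21−4 = 17
LF_Calibration = LS_Data extraction = 14; LS_Calibration = 14−12 = 2
LF_Equipment setup = LS_Data extraction = 14; LS_Equipment setup = 14−14 = 0
Slack_Calibration = LS_Calibration − ES_Calibration = 2 − 0 = 2

2 days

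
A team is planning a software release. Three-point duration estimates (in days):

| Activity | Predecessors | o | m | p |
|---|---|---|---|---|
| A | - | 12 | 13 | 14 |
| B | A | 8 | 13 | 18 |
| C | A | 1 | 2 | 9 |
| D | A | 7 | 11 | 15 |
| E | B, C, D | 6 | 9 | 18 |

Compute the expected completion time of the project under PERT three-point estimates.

36 days

te_A = (12 + 4·13 + 14)/6 = 78/6 = 13
te_B = (8 + 4·13 + 18)/6 = 78/6 = 13
te_C = (1 + 4·2 + 9)/6 = 18/6 = 3
te_D = (7 + 4·11 + 15)/6 = 66/6 = 11
te_E = (6 + 4·9 + 18)/6 = 60/6 = 10

Forward pass:
ES_A = 0; EF_A = 13
ES_B = 13; EF_B = 13+13 = 26
ES_C = 13; EF_C = 13+3 = 16
ES_D = 13; EF_D = 13+11 = 24
ES_E = max(EF_B=26, EF_C=16, EF_D=24) = 26; EF_E = 26+10 = 36
Expected project duration μ = 36 days. Critical path: A → B → E.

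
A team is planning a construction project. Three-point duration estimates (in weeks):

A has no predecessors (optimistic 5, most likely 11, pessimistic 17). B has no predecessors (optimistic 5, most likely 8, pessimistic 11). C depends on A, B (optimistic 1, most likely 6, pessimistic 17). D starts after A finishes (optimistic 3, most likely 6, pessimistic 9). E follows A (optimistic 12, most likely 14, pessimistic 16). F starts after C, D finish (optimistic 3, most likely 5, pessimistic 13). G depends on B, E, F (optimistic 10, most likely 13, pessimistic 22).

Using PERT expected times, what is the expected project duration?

39 weeks

te_A = (5 + 4·11 + 17)/6 = 66/6 = 11
te_B = (5 + 4·8 + 11)/6 = 48/6 = 8
te_C = (1 + 4·6 + 17)/6 = 42/6 = 7
te_D = (3 + 4·6 + 9)/6 = 36/6 = 6
te_E = (12 + 4·14 + 16)/6 = 84/6 = 14
te_F = (3 + 4·5 + 13)/6 = 36/6 = 6
te_G = (10 + 4·13 + 22)/6 = 84/6 = 14

Forward pass:
ES_A = 0; EF_A = 11
ES_B = 0; EF_B = 8
ES_C = max(EF_A=11, EF_B=8) = 11; EF_C = 11+7 = 18
ES_D = 11; EF_D = 11+6 = 17
ES_E = 11; EF_E = 11+14 = 25
ES_F = max(EF_C=18, EF_D=17) = 18; EF_F = 18+6 = 24
ES_G = max(EF_B=8, EF_E=25, EF_F=24) = 25; EF_G = 25+14 = 39
Expected project duration μ = 39 weeks. Critical path: A → E → G.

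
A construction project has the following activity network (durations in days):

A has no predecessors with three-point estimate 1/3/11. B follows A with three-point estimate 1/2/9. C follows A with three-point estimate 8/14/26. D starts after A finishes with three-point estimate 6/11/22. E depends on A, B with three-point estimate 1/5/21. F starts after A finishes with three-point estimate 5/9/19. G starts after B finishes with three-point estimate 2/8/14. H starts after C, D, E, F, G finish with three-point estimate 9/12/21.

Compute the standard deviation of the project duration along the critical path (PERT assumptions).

te_A = (1 + 4·3 + 11)/6 = 24/6 = 4; σ²_A = ((11−1)/6)² = 2.778
te_B = (1 + 4·2 + 9)/6 = 18/6 = 3; σ²_B = ((9−1)/6)² = 1.778
te_C = (8 + 4·14 + 26)/6 = 90/6 = 15; σ²_C = ((26−8)/6)² = 9.000
te_D = (6 + 4·11 + 22)/6 = 72/6 = 12; σ²_D = ((22−6)/6)² = 7.111
te_E = (1 + 4·5 + 21)/6 = 42/6 = 7; σ²_E = ((21−1)/6)² = 11.111
te_F = (5 + 4·9 + 19)/6 = 60/6 = 10; σ²_F = ((19−5)/6)² = 5.444
te_G = (2 + 4·8 + 14)/6 = 48/6 = 8; σ²_G = ((14−2)/6)² = 4.000
te_H = (9 + 4·12 + 21)/6 = 78/6 = 13; σ²_H = ((21−9)/6)² = 4.000

Forward pass:
ES_A = 0; EF_A = 4
ES_B = 4; EF_B = 4+3 = 7
ES_C = 4; EF_C = 4+15 = 19
ES_D = 4; EF_D = 4+12 = 16
ES_E = max(EF_A=4, EF_B=7) = 7; EF_E = 7+7 = 14
ES_F = 4; EF_F = 4+10 = 14
ES_G = 7; EF_G = 7+8 = 15
ES_H = max(EF_C=19, EF_D=16, EF_E=14, EF_F=14, EF_G=15) = 19; EF_H = 19+13 = 32
Expected project duration μ = 32 days. Critical path: A → C → H.

Variance along critical path = 2.778 + 9.000 + 4.000 = 15.778
σ = √15.778 = 3.972 days

3.97 days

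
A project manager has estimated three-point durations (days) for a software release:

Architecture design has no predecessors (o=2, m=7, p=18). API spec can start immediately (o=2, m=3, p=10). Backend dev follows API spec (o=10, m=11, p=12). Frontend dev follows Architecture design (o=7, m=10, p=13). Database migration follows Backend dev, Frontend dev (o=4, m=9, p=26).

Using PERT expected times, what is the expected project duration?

29 days

te_Architecture design = (2 + 4·7 + 18)/6 = 48/6 = 8
te_API spec = (2 + 4·3 + 10)/6 = 24/6 = 4
te_Backend dev = (10 + 4·11 + 12)/6 = 66/6 = 11
te_Frontend dev = (7 + 4·10 + 13)/6 = 60/6 = 10
te_Database migration = (4 + 4·9 + 26)/6 = 66/6 = 11

Forward pass:
ES_Architecture design = 0; EF_Architecture design = 8
ES_API spec = 0; EF_API spec = 4
ES_Backend dev = 4; EF_Backend dev = 4+11 = 15
ES_Frontend dev = 8; EF_Frontend dev = 8+10 = 18
ES_Database migration = max(EF_Backend dev=15, EF_Frontend dev=18) = 18; EF_Database migration = 18+11 = 29
Expected project duration μ = 29 days. Critical path: Architecture design → Frontend dev → Database migration.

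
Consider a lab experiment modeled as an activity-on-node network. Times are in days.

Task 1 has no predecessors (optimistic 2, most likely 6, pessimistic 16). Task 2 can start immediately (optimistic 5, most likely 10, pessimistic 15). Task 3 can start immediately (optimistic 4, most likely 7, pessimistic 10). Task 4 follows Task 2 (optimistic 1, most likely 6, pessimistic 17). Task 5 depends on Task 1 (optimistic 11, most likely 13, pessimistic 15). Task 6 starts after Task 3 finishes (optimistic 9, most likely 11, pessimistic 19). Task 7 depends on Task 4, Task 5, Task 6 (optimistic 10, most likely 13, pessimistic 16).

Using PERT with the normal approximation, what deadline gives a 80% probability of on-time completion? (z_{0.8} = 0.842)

35.2 days

te_Task 1 = (2 + 4·6 + 16)/6 = 42/6 = 7; σ²_Task 1 = ((16−2)/6)² = 5.444
te_Task 2 = (5 + 4·10 + 15)/6 = 60/6 = 10; σ²_Task 2 = ((15−5)/6)² = 2.778
te_Task 3 = (4 + 4·7 + 10)/6 = 42/6 = 7; σ²_Task 3 = ((10−4)/6)² = 1.000
te_Task 4 = (1 + 4·6 + 17)/6 = 42/6 = 7; σ²_Task 4 = ((17−1)/6)² = 7.111
te_Task 5 = (11 + 4·13 + 15)/6 = 78/6 = 13; σ²_Task 5 = ((15−11)/6)² = 0.444
te_Task 6 = (9 + 4·11 + 19)/6 = 72/6 = 12; σ²_Task 6 = ((19−9)/6)² = 2.778
te_Task 7 = (10 + 4·13 + 16)/6 = 78/6 = 13; σ²_Task 7 = ((16−10)/6)² = 1.000

Forward pass:
ES_Task 1 = 0; EF_Task 1 = 7
ES_Task 2 = 0; EF_Task 2 = 10
ES_Task 3 = 0; EF_Task 3 = 7
ES_Task 4 = 10; EF_Task 4 = 10+7 = 17
ES_Task 5 = 7; EF_Task 5 = 7+13 = 20
ES_Task 6 = 7; EF_Task 6 = 7+12 = 19
ES_Task 7 = max(EF_Task 4=17, EF_Task 5=20, EF_Task 6=19) = 20; EF_Task 7 = 20+13 = 33
Expected project duration μ = 33 days. Critical path: Task 1 → Task 5 → Task 7.

Variance along critical path = 5.444 + 0.444 + 1.000 = 6.889; σ = 2.625 days.
D = μ + z·σ = 33 + 0.842·2.625 = 35.2 days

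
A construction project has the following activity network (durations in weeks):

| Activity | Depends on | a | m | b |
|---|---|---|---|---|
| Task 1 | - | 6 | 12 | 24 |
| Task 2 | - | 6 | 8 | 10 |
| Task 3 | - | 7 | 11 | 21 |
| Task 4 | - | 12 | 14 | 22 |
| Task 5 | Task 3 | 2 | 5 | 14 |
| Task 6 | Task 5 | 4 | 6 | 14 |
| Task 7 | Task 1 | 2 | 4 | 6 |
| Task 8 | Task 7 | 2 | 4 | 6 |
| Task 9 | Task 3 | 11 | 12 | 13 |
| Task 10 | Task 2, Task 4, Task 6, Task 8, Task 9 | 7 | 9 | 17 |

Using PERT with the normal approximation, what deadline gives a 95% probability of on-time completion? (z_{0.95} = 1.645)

te_Task 1 = (6 + 4·12 + 24)/6 = 78/6 = 13; σ²_Task 1 = ((24−6)/6)² = 9.000
te_Task 2 = (6 + 4·8 + 10)/6 = 48/6 = 8; σ²_Task 2 = ((10−6)/6)² = 0.444
te_Task 3 = (7 + 4·11 + 21)/6 = 72/6 = 12; σ²_Task 3 = ((21−7)/6)² = 5.444
te_Task 4 = (12 + 4·14 + 22)/6 = 90/6 = 15; σ²_Task 4 = ((22−12)/6)² = 2.778
te_Task 5 = (2 + 4·5 + 14)/6 = 36/6 = 6; σ²_Task 5 = ((14−2)/6)² = 4.000
te_Task 6 = (4 + 4·6 + 14)/6 = 42/6 = 7; σ²_Task 6 = ((14−4)/6)² = 2.778
te_Task 7 = (2 + 4·4 + 6)/6 = 24/6 = 4; σ²_Task 7 = ((6−2)/6)² = 0.444
te_Task 8 = (2 + 4·4 + 6)/6 = 24/6 = 4; σ²_Task 8 = ((6−2)/6)² = 0.444
te_Task 9 = (11 + 4·12 + 13)/6 = 72/6 = 12; σ²_Task 9 = ((13−11)/6)² = 0.111
te_Task 10 = (7 + 4·9 + 17)/6 = 60/6 = 10; σ²_Task 10 = ((17−7)/6)² = 2.778

Forward pass:
ES_Task 1 = 0; EF_Task 1 = 13
ES_Task 2 = 0; EF_Task 2 = 8
ES_Task 3 = 0; EF_Task 3 = 12
ES_Task 4 = 0; EF_Task 4 = 15
ES_Task 5 = 12; EF_Task 5 = 12+6 = 18
ES_Task 6 = 18; EF_Task 6 = 18+7 = 25
ES_Task 7 = 13; EF_Task 7 = 13+4 = 17
ES_Task 8 = 17; EF_Task 8 = 17+4 = 21
ES_Task 9 = 12; EF_Task 9 = 12+12 = 24
ES_Task 10 = max(EF_Task 2=8, EF_Task 4=15, EF_Task 6=25, EF_Task 8=21, EF_Task 9=24) = 25; EF_Task 10 = 25+10 = 35
Expected project duration μ = 35 weeks. Critical path: Task 3 → Task 5 → Task 6 → Task 10.

Variance along critical path = 5.444 + 4.000 + 2.778 + 2.778 = 15.000; σ = 3.873 weeks.
D = μ + z·σ = 35 + 1.645·3.873 = 41.4 weeks

41.4 weeks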